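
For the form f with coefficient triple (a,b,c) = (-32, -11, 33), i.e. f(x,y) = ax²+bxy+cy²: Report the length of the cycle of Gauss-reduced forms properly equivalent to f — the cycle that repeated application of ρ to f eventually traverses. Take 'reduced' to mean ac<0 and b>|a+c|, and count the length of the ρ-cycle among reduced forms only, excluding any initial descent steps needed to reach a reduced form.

D = 4345, ⌊√D⌋ = 65
descent: ρ → (33,11,-32)  [lands on river]
river: ρ → (-32,53,12)
river: ρ → (12,43,-52)
river: ρ → (-52,61,3)
river: ρ → (3,65,-10)
river: ρ → (-10,55,33)
ρ-cycle length = 6 (tail of 1 descent step not counted)

6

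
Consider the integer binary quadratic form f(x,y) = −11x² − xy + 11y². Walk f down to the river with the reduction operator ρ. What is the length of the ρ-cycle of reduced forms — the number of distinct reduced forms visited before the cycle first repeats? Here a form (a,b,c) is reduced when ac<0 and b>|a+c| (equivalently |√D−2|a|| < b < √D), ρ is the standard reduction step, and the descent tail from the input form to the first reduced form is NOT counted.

D = 485, ⌊√D⌋ = 22
descent: ρ → (11,1,-11)  [lands on river]
river: ρ → (-11,21,1)
river: ρ → (1,21,-11)
river: ρ → (-11,1,11)
river: ρ → (11,21,-1)
river: ρ → (-1,21,11)
ρ-cycle length = 6 (tail of 1 descent step not counted)

6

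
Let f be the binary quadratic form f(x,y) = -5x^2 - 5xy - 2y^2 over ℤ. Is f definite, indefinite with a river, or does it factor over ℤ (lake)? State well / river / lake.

D = b²−4ac = (-5)² − 4·(-5)·(-2) = -15
D < 0 ⇒ definite ⇒ every region one sign ⇒ single well

well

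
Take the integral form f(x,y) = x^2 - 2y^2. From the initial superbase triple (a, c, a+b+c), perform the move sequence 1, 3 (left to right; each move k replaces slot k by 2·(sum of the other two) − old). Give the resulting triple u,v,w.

start (1,-2,-1) = (f(1,0),f(0,1),f(1,1))
replace slot 1: 2·((-2)+(-1)) − 1 = -7 → (-7,-2,-1)
replace slot 3: 2·((-7)+(-2)) − (-1) = -17 → (-7,-2,-17)

-7,-2,-17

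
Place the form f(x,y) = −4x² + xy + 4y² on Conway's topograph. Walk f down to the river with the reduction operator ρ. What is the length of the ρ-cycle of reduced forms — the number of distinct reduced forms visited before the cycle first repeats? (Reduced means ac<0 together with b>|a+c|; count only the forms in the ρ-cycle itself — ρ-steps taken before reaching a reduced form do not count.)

D = 65, ⌊√D⌋ = 8
river: ρ → (4,7,-1)
river: ρ → (-1,7,4)
river: ρ → (4,1,-4)
river: ρ → (-4,7,1)
river: ρ → (1,7,-4)
river: ρ → (-4,1,4)
ρ-cycle length = 6 (tail of 0 descent steps not counted)

6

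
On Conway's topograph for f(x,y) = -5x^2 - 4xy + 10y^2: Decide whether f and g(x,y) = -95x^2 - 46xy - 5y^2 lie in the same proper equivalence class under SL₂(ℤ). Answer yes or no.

D₁ = 216, D₂ = 216
river cycle of f (length 6): (-5, 6, 9), (9, 12, -2), (-2, 12, 9), (9, 6, -5), (-5, 14, 1), (1, 14, -5)
river cycle of g (length 6): (-5, 6, 9), (9, 12, -2), (-2, 12, 9), (9, 6, -5), (-5, 14, 1), (1, 14, -5)
cycles coincide ⇒ equivalent

yes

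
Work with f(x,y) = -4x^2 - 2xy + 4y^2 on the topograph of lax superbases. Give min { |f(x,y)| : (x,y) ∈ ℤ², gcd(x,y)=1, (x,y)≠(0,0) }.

descent: ρ → (4,2,-4)  [lands on river]
river: ρ → (-4,6,2)
river: ρ → (2,6,-4)
river: ρ → (-4,2,4)
river: ρ → (4,6,-2)
river: ρ → (-2,6,4)
closes: descent 1, river 6
min |a| on river = 2

2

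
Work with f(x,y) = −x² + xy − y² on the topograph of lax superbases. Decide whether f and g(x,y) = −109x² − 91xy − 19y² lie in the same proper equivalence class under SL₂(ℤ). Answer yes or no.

D₁ = -3, D₂ = -3
f is negative-definite; reduce −f:
−f: translate: b→1 (≡-1 mod 2), so (1,-1,1)→(1,1,1)
−f: reduced (well bottom): (1,1,1) with a≤c, −a<b≤a
flip sign back: reduced form of f is (-1,-1,-1)
g is negative-definite; reduce −g:
−g: flip: (109,91,19)→(19,-91,109)
−g: translate: b→-15 (≡-91 mod 38), so (19,-91,109)→(19,-15,3)
−g: flip: (19,-15,3)→(3,15,19)
−g: translate: b→3 (≡15 mod 6), so (3,15,19)→(3,3,1)
−g: flip: (3,3,1)→(1,-3,3)
−g: translate: b→1 (≡-3 mod 2), so (1,-3,3)→(1,1,1)
−g: reduced (well bottom): (1,1,1) with a≤c, −a<b≤a
flip sign back: reduced form of g is (-1,-1,-1)
reduced forms (-1, -1, -1) vs (-1, -1, -1) ⇒ equivalent

yes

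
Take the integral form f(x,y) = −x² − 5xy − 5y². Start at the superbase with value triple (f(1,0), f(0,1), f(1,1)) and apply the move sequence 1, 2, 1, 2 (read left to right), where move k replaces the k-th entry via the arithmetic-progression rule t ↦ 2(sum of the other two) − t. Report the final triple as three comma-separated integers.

start (-1,-5,-11) = (f(1,0),f(0,1),f(1,1))
replace slot 1: 2·((-5)+(-11)) − (-1) = -31 → (-31,-5,-11)
replace slot 2: 2·((-31)+(-11)) − (-5) = -79 → (-31,-79,-11)
replace slot 1: 2·((-79)+(-11)) − (-31) = -149 → (-149,-79,-11)
replace slot 2: 2·((-149)+(-11)) − (-79) = -241 → (-149,-241,-11)

-149,-241,-11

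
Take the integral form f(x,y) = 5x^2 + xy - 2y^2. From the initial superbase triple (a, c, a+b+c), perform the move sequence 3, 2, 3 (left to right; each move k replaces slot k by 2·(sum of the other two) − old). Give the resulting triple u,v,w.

start (5,-2,4) = (f(1,0),f(0,1),f(1,1))
replace slot 3: 2·(5+(-2)) − 4 = 2 → (5,-2,2)
replace slot 2: 2·(5+2) − (-2) = 16 → (5,16,2)
replace slot 3: 2·(5+16) − 2 = 40 → (5,16,40)

5,16,40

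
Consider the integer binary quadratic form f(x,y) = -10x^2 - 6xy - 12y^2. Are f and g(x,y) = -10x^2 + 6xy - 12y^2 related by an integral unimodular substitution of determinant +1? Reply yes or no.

D₁ = -444, D₂ = -444
f is negative-definite; reduce −f:
−f: reduced (well bottom): (10,6,12) with a≤c, −a<b≤a
flip sign back: reduced form of f is (-10,-6,-12)
g is negative-definite; reduce −g:
−g: reduced (well bottom): (10,-6,12) with a≤c, −a<b≤a
flip sign back: reduced form of g is (-10,6,-12)
reduced forms (-10, -6, -12) vs (-10, 6, -12) ⇒ inequivalent

no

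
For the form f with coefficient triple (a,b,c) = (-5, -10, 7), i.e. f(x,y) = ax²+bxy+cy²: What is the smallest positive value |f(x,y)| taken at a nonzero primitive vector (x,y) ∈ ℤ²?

descent: ρ → (7,10,-5)  [lands on river]
river: ρ → (-5,10,7)
river: ρ → (7,4,-8)
river: ρ → (-8,12,3)
river: ρ → (3,12,-8)
river: ρ → (-8,4,7)
closes: descent 1, river 6
min |a| on river = 3

3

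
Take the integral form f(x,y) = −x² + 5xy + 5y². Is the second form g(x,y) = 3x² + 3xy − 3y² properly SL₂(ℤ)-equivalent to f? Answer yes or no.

D₁ = 45, D₂ = 45
river cycle of f (length 2): (5, 5, -1), (-1, 5, 5)
river cycle of g (length 2): (-3, 3, 3), (3, 3, -3)
cycles differ ⇒ inequivalent

no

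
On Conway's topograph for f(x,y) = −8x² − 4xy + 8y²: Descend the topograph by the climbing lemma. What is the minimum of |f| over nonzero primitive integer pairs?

descent: ρ → (8,4,-8)  [lands on river]
river: ρ → (-8,12,4)
river: ρ → (4,12,-8)
river: ρ → (-8,4,8)
river: ρ → (8,12,-4)
river: ρ → (-4,12,8)
closes: descent 1, river 6
min |a| on river = 4

4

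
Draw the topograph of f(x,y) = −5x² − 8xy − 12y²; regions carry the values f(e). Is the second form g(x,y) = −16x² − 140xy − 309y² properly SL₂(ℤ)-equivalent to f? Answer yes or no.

D₁ = -176, D₂ = -176
f is negative-definite; reduce −f:
−f: translate: b→-2 (≡8 mod 10), so (5,8,12)→(5,-2,9)
−f: reduced (well bottom): (5,-2,9) with a≤c, −a<b≤a
flip sign back: reduced form of f is (-5,2,-9)
g is negative-definite; reduce −g:
−g: translate: b→12 (≡140 mod 32), so (16,140,309)→(16,12,5)
−g: flip: (16,12,5)→(5,-12,16)
−g: translate: b→-2 (≡-12 mod 10), so (5,-12,16)→(5,-2,9)
−g: reduced (well bottom): (5,-2,9) with a≤c, −a<b≤a
flip sign back: reduced form of g is (-5,2,-9)
reduced forms (-5, 2, -9) vs (-5, 2, -9) ⇒ equivalent

yes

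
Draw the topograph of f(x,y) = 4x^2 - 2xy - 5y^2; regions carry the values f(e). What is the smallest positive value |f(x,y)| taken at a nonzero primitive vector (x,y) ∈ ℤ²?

descent: ρ → (-5,2,4)  [lands on river]
river: ρ → (4,6,-3)
river: ρ → (-3,6,4)
river: ρ → (4,2,-5)
river: ρ → (-5,8,1)
river: ρ → (1,8,-5)
closes: descent 1, river 6
min |a| on river = 1

1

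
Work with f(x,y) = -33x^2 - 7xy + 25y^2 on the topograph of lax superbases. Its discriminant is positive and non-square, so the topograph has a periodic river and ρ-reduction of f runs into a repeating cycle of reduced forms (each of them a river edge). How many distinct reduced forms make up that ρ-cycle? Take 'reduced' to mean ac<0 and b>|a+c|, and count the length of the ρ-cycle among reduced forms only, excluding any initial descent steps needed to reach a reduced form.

D = 3349, ⌊√D⌋ = 57
descent: ρ → (25,57,-1)  [lands on river]
river: ρ → (-1,57,25)
river: ρ → (25,43,-15)
river: ρ → (-15,47,19)
river: ρ → (19,29,-33)
river: ρ → (-33,37,15)
river: ρ → (15,53,-9)
river: ρ → (-9,55,9)
river: ρ → (9,53,-15)
river: ρ → (-15,37,33)
river: ρ → (33,29,-19)
river: ρ → (-19,47,15)
river: ρ → (15,43,-25)
river: ρ → (-25,57,1)
river: ρ → (1,57,-25)
river: ρ → (-25,43,15)
river: ρ → (15,47,-19)
river: ρ → (-19,29,33)
river: ρ → (33,37,-15)
river: ρ → (-15,53,9)
river: ρ → (9,55,-9)
river: ρ → (-9,53,15)
river: ρ → (15,37,-33)
river: ρ → (-33,29,19)
river: ρ → (19,47,-15)
river: ρ → (-15,43,25)
ρ-cycle length = 26 (tail of 1 descent step not counted)

26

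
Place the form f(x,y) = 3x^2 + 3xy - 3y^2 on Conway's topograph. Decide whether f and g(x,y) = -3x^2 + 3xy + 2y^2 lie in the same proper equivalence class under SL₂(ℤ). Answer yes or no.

D₁ = 45, D₂ = 33
discriminants differ ⇒ not SL₂(ℤ)-equivalent

no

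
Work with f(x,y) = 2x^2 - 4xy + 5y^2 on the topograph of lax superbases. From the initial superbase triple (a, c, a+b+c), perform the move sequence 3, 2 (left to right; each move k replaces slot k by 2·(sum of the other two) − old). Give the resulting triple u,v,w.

start (2,5,3) = (f(1,0),f(0,1),f(1,1))
replace slot 3: 2·(2+5) − 3 = 11 → (2,5,11)
replace slot 2: 2·(2+11) − 5 = 21 → (2,21,11)

2,21,11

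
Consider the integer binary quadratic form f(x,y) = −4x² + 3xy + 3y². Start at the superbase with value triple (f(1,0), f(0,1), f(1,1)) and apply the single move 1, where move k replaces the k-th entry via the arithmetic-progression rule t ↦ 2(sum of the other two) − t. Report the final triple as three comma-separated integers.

start (-4,3,2) = (f(1,0),f(0,1),f(1,1))
replace slot 1: 2·(3+2) − (-4) = 14 → (14,3,2)

14,3,2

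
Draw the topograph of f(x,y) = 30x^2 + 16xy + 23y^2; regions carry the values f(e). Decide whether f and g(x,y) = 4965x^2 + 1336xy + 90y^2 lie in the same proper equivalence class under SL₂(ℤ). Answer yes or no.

D₁ = -2504, D₂ = -2504
f: flip: (30,16,23)→(23,-16,30)
f: reduced (well bottom): (23,-16,30) with a≤c, −a<b≤a
g: flip: (4965,1336,90)→(90,-1336,4965)
g: translate: b→-76 (≡-1336 mod 180), so (90,-1336,4965)→(90,-76,23)
g: flip: (90,-76,23)→(23,76,90)
g: translate: b→-16 (≡76 mod 46), so (23,76,90)→(23,-16,30)
g: reduced (well bottom): (23,-16,30) with a≤c, −a<b≤a
reduced forms (23, -16, 30) vs (23, -16, 30) ⇒ equivalent

yes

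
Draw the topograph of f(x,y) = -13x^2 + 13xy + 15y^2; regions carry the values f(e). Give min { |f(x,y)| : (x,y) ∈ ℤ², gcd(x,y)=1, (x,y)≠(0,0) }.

river: ρ → (15,17,-11)
river: ρ → (-11,27,5)
river: ρ → (5,23,-21)
river: ρ → (-21,19,7)
river: ρ → (7,23,-15)
river: ρ → (-15,7,15)
river: ρ → (15,23,-7)
river: ρ → (-7,19,21)
river: ρ → (21,23,-5)
river: ρ → (-5,27,11)
river: ρ → (11,17,-15)
river: ρ → (-15,13,13)
river: ρ → (13,13,-15)
river: ρ → (-15,17,11)
river: ρ → (11,27,-5)
river: ρ → (-5,23,21)
river: ρ → (21,19,-7)
river: ρ → (-7,23,15)
river: ρ → (15,7,-15)
river: ρ → (-15,23,7)
river: ρ → (7,19,-21)
river: ρ → (-21,23,5)
river: ρ → (5,27,-11)
river: ρ → (-11,17,15)
river: ρ → (15,13,-13)
river: ρ → (-13,13,15)
closes: descent 0, river 26
min |a| on river = 5

5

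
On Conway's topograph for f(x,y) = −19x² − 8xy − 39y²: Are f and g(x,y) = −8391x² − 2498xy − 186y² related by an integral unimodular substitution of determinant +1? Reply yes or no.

D₁ = -2900, D₂ = -2900
f is negative-definite; reduce −f:
−f: reduced (well bottom): (19,8,39) with a≤c, −a<b≤a
flip sign back: reduced form of f is (-19,-8,-39)
g is negative-definite; reduce −g:
−g: flip: (8391,2498,186)→(186,-2498,8391)
−g: translate: b→106 (≡-2498 mod 372), so (186,-2498,8391)→(186,106,19)
−g: flip: (186,106,19)→(19,-106,186)
−g: translate: b→8 (≡-106 mod 38), so (19,-106,186)→(19,8,39)
−g: reduced (well bottom): (19,8,39) with a≤c, −a<b≤a
flip sign back: reduced form of g is (-19,-8,-39)
reduced forms (-19, -8, -39) vs (-19, -8, -39) ⇒ equivalent

yes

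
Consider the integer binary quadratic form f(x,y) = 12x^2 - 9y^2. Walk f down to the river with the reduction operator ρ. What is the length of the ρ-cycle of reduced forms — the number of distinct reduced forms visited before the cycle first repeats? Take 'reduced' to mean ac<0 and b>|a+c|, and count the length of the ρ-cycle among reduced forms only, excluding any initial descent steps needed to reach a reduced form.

D = 432, ⌊√D⌋ = 20
descent: ρ → (-9,18,3)  [lands on river]
river: ρ → (3,18,-9)
ρ-cycle length = 2 (tail of 1 descent step not counted)

2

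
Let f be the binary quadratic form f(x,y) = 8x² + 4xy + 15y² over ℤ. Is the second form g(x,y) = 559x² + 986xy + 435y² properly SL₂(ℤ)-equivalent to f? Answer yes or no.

D₁ = -464, D₂ = -464
f: reduced (well bottom): (8,4,15) with a≤c, −a<b≤a
g: translate: b→-132 (≡986 mod 1118), so (559,986,435)→(559,-132,8)
g: flip: (559,-132,8)→(8,132,559)
g: translate: b→4 (≡132 mod 16), so (8,132,559)→(8,4,15)
g: reduced (well bottom): (8,4,15) with a≤c, −a<b≤a
reduced forms (8, 4, 15) vs (8, 4, 15) ⇒ equivalent

yes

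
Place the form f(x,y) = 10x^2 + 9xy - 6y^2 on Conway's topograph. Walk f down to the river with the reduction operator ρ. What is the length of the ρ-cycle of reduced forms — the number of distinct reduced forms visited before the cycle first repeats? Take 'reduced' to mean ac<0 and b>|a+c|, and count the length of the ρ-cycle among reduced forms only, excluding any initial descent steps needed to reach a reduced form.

D = 321, ⌊√D⌋ = 17
river: ρ → (-6,15,4)
river: ρ → (4,17,-2)
river: ρ → (-2,15,12)
river: ρ → (12,9,-5)
river: ρ → (-5,11,10)
river: ρ → (10,9,-6)
ρ-cycle length = 6 (tail of 0 descent steps not counted)

6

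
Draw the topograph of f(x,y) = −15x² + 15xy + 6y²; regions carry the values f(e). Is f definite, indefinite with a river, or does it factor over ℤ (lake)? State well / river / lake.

D = b²−4ac = 15² − 4·(-15)·6 = 585
D > 0 non-square ⇒ indefinite ⇒ periodic river

river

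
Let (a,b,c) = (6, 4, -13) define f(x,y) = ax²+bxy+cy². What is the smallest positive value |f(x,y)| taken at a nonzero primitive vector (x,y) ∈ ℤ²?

descent: ρ → (-13,-4,6)
descent: ρ → (6,16,-3)  [lands on river]
river: ρ → (-3,14,11)
river: ρ → (11,8,-6)
river: ρ → (-6,16,3)
river: ρ → (3,14,-11)
river: ρ → (-11,8,6)
closes: descent 2, river 6
min |a| on river = 3

3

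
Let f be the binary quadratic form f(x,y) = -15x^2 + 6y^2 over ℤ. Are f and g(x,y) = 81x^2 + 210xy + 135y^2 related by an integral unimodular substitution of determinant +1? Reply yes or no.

D₁ = 360, D₂ = 360
river cycle of f (length 6): (6, 12, -9), (-9, 6, 9), (9, 12, -6), (-6, 12, 9), (9, 6, -9), (-9, 12, 6)
river cycle of g (length 6): (6, 12, -9), (-9, 6, 9), (9, 12, -6), (-6, 12, 9), (9, 6, -9), (-9, 12, 6)
cycles coincide ⇒ equivalent

yes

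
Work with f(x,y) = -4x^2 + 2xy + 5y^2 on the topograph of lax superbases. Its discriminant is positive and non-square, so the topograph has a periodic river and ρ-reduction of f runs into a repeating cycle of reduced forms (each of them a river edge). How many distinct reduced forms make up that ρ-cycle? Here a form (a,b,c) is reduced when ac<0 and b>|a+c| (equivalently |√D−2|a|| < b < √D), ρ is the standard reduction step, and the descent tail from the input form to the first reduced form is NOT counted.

D = 84, ⌊√D⌋ = 9
river: ρ → (5,8,-1)
river: ρ → (-1,8,5)
river: ρ → (5,2,-4)
river: ρ → (-4,6,3)
river: ρ → (3,6,-4)
river: ρ → (-4,2,5)
ρ-cycle length = 6 (tail of 0 descent steps not counted)

6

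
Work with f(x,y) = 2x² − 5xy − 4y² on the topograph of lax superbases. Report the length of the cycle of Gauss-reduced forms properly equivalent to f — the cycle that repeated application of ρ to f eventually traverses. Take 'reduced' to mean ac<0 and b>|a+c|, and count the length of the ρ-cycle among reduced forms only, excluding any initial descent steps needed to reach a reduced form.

D = 57, ⌊√D⌋ = 7
descent: ρ → (-4,5,2)  [lands on river]
river: ρ → (2,7,-1)
river: ρ → (-1,7,2)
river: ρ → (2,5,-4)
river: ρ → (-4,3,3)
river: ρ → (3,3,-4)
ρ-cycle length = 6 (tail of 1 descent step not counted)

6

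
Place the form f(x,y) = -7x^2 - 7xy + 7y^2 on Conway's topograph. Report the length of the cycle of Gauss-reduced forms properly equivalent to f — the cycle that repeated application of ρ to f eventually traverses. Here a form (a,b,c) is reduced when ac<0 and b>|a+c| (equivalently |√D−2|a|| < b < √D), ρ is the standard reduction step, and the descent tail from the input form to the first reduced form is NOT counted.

D = 245, ⌊√D⌋ = 15
descent: ρ → (7,7,-7)  [lands on river]
river: ρ → (-7,7,7)
ρ-cycle length = 2 (tail of 1 descent step not counted)

2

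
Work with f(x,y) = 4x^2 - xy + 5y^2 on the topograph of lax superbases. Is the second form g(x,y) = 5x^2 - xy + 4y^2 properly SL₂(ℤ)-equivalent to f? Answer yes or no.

D₁ = -79, D₂ = -79
f: reduced (well bottom): (4,-1,5) with a≤c, −a<b≤a
g: flip: (5,-1,4)→(4,1,5)
g: reduced (well bottom): (4,1,5) with a≤c, −a<b≤a
reduced forms (4, -1, 5) vs (4, 1, 5) ⇒ inequivalent

no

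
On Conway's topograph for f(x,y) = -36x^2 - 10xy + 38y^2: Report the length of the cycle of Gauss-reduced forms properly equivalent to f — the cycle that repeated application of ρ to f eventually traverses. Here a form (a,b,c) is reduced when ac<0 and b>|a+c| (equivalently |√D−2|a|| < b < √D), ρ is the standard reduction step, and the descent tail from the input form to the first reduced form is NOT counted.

D = 5572, ⌊√D⌋ = 74
descent: ρ → (38,10,-36)  [lands on river]
river: ρ → (-36,62,12)
river: ρ → (12,58,-46)
river: ρ → (-46,34,24)
river: ρ → (24,62,-18)
river: ρ → (-18,46,48)
river: ρ → (48,50,-16)
river: ρ → (-16,46,54)
river: ρ → (54,62,-8)
river: ρ → (-8,66,38)
ρ-cycle length = 10 (tail of 1 descent step not counted)

10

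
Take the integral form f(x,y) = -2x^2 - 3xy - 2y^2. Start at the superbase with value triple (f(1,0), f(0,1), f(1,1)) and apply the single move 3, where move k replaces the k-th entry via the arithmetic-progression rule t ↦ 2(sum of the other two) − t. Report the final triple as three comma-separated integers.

start (-2,-2,-7) = (f(1,0),f(0,1),f(1,1))
replace slot 3: 2·((-2)+(-2)) − (-7) = -1 → (-2,-2,-1)

-2,-2,-1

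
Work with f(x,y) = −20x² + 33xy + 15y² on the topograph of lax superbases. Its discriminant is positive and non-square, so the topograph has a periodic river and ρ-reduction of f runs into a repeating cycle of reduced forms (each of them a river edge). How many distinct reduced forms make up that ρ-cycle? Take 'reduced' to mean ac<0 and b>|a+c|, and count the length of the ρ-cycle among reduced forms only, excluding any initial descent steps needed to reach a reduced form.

D = 2289, ⌊√D⌋ = 47
river: ρ → (15,27,-26)
river: ρ → (-26,25,16)
river: ρ → (16,39,-12)
river: ρ → (-12,33,25)
river: ρ → (25,17,-20)
river: ρ → (-20,23,22)
river: ρ → (22,21,-21)
river: ρ → (-21,21,22)
river: ρ → (22,23,-20)
river: ρ → (-20,17,25)
river: ρ → (25,33,-12)
river: ρ → (-12,39,16)
river: ρ → (16,25,-26)
river: ρ → (-26,27,15)
river: ρ → (15,33,-20)
river: ρ → (-20,47,1)
river: ρ → (1,47,-20)
river: ρ → (-20,33,15)
ρ-cycle length = 18 (tail of 0 descent steps not counted)

18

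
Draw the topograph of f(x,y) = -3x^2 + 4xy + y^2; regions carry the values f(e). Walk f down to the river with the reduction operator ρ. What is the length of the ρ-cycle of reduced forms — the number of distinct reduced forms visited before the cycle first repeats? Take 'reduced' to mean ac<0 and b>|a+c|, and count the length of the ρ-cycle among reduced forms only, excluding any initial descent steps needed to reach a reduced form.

D = 28, ⌊√D⌋ = 5
river: ρ → (1,4,-3)
river: ρ → (-3,2,2)
river: ρ → (2,2,-3)
river: ρ → (-3,4,1)
ρ-cycle length = 4 (tail of 0 descent steps not counted)

4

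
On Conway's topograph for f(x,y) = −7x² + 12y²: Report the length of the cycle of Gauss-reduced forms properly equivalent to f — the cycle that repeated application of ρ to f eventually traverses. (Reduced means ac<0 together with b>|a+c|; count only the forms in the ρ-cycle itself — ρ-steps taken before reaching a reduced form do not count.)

D = 336, ⌊√D⌋ = 18
descent: ρ → (12,0,-7)
descent: ρ → (-7,14,5)  [lands on river]
river: ρ → (5,16,-4)
river: ρ → (-4,16,5)
river: ρ → (5,14,-7)
ρ-cycle length = 4 (tail of 2 descent steps not counted)

4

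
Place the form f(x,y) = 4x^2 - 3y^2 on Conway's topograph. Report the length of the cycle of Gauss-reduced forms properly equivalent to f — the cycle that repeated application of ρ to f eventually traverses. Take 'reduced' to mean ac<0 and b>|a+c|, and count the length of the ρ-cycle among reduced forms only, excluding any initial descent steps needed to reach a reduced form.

D = 48, ⌊√D⌋ = 6
descent: ρ → (-3,6,1)  [lands on river]
river: ρ → (1,6,-3)
ρ-cycle length = 2 (tail of 1 descent step not counted)

2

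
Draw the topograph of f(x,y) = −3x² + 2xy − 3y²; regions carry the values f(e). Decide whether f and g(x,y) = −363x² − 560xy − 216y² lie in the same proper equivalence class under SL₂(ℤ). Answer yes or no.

D₁ = -32, D₂ = -32
f is negative-definite; reduce −f:
−f: flip: (3,-2,3)→(3,2,3)
−f: reduced (well bottom): (3,2,3) with a≤c, −a<b≤a
flip sign back: reduced form of f is (-3,-2,-3)
g is negative-definite; reduce −g:
−g: translate: b→-166 (≡560 mod 726), so (363,560,216)→(363,-166,19)
−g: flip: (363,-166,19)→(19,166,363)
−g: translate: b→14 (≡166 mod 38), so (19,166,363)→(19,14,3)
−g: flip: (19,14,3)→(3,-14,19)
−g: translate: b→-2 (≡-14 mod 6), so (3,-14,19)→(3,-2,3)
−g: flip: (3,-2,3)→(3,2,3)
−g: reduced (well bottom): (3,2,3) with a≤c, −a<b≤a
flip sign back: reduced form of g is (-3,-2,-3)
reduced forms (-3, -2, -3) vs (-3, -2, -3) ⇒ equivalent

yes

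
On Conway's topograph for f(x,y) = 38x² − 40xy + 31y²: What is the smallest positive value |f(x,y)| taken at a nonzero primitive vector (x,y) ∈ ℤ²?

translate: b→36 (≡-40 mod 76), so (38,-40,31)→(38,36,29)
flip: (38,36,29)→(29,-36,38)
translate: b→22 (≡-36 mod 58), so (29,-36,38)→(29,22,31)
reduced (well bottom): (29,22,31) with a≤c, −a<b≤a
well minimum = a = 29

29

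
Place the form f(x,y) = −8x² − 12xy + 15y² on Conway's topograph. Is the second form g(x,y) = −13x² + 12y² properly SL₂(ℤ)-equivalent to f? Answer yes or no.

D₁ = 624, D₂ = 624
river cycle of f (length 4): (15, 12, -8), (-8, 20, 7), (7, 22, -5), (-5, 18, 15)
river cycle of g (length 2): (12, 24, -1), (-1, 24, 12)
cycles differ ⇒ inequivalent

no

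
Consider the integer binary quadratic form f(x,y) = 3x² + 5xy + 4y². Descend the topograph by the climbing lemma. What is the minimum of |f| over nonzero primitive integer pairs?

translate: b→-1 (≡5 mod 6), so (3,5,4)→(3,-1,2)
flip: (3,-1,2)→(2,1,3)
reduced (well bottom): (2,1,3) with a≤c, −a<b≤a
well minimum = a = 2

2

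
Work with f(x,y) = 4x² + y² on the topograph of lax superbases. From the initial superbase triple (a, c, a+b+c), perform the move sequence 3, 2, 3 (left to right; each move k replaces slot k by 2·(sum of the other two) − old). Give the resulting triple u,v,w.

start (4,1,5) = (f(1,0),f(0,1),f(1,1))
replace slot 3: 2·(4+1) − 5 = 5 → (4,1,5)
replace slot 2: 2·(4+5) − 1 = 17 → (4,17,5)
replace slot 3: 2·(4+17) − 5 = 37 → (4,17,37)

4,17,37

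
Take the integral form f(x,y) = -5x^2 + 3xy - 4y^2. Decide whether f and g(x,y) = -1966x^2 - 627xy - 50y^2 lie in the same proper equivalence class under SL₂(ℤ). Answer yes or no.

D₁ = -71, D₂ = -71
f is negative-definite; reduce −f:
−f: flip: (5,-3,4)→(4,3,5)
−f: reduced (well bottom): (4,3,5) with a≤c, −a<b≤a
flip sign back: reduced form of f is (-4,-3,-5)
g is negative-definite; reduce −g:
−g: flip: (1966,627,50)→(50,-627,1966)
−g: translate: b→-27 (≡-627 mod 100), so (50,-627,1966)→(50,-27,4)
−g: flip: (50,-27,4)→(4,27,50)
−g: translate: b→3 (≡27 mod 8), so (4,27,50)→(4,3,5)
−g: reduced (well bottom): (4,3,5) with a≤c, −a<b≤a
flip sign back: reduced form of g is (-4,-3,-5)
reduced forms (-4, -3, -5) vs (-4, -3, -5) ⇒ equivalent

yes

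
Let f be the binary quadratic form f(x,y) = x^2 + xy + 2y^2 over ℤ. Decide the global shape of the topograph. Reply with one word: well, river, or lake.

D = b²−4ac = 1² − 4·1·2 = -7
D < 0 ⇒ definite ⇒ every region one sign ⇒ single well

well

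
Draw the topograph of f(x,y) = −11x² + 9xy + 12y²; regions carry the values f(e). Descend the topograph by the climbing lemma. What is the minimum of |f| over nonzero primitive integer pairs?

river: ρ → (12,15,-8)
river: ρ → (-8,17,10)
river: ρ → (10,23,-2)
river: ρ → (-2,21,21)
river: ρ → (21,21,-2)
river: ρ → (-2,23,10)
river: ρ → (10,17,-8)
river: ρ → (-8,15,12)
river: ρ → (12,9,-11)
river: ρ → (-11,13,10)
river: ρ → (10,7,-14)
river: ρ → (-14,21,3)
river: ρ → (3,21,-14)
river: ρ → (-14,7,10)
river: ρ → (10,13,-11)
river: ρ → (-11,9,12)
closes: descent 0, river 16
min |a| on river = 2

2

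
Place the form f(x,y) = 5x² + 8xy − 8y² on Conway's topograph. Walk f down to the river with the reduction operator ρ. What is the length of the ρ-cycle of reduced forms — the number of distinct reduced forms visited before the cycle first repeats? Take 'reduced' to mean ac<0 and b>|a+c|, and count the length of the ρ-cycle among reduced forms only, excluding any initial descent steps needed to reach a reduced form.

D = 224, ⌊√D⌋ = 14
river: ρ → (-8,8,5)
river: ρ → (5,12,-4)
river: ρ → (-4,12,5)
river: ρ → (5,8,-8)
ρ-cycle length = 4 (tail of 0 descent steps not counted)

4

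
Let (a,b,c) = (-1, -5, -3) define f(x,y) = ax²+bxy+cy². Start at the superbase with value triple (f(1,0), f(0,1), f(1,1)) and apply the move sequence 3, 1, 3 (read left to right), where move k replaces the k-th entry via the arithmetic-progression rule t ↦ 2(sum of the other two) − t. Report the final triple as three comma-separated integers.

start (-1,-3,-9) = (f(1,0),f(0,1),f(1,1))
replace slot 3: 2·((-1)+(-3)) − (-9) = 1 → (-1,-3,1)
replace slot 1: 2·((-3)+1) − (-1) = -3 → (-3,-3,1)
replace slot 3: 2·((-3)+(-3)) − 1 = -13 → (-3,-3,-13)

-3,-3,-13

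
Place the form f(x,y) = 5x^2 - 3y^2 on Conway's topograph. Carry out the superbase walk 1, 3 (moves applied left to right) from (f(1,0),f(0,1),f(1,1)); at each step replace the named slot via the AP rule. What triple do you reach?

start (5,-3,2) = (f(1,0),f(0,1),f(1,1))
replace slot 1: 2·((-3)+2) − 5 = -7 → (-7,-3,2)
replace slot 3: 2·((-7)+(-3)) − 2 = -22 → (-7,-3,-22)

-7,-3,-22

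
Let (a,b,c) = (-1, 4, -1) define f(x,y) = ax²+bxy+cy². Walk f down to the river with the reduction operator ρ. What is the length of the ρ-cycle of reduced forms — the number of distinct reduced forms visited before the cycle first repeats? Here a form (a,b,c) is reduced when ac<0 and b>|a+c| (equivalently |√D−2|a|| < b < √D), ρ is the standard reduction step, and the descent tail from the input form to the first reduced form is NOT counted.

D = 12, ⌊√D⌋ = 3
descent: ρ → (-1,2,2)  [lands on river]
river: ρ → (2,2,-1)
ρ-cycle length = 2 (tail of 1 descent step not counted)

2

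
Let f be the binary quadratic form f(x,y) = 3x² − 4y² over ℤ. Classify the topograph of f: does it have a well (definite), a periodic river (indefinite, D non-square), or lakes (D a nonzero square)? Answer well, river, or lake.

D = b²−4ac = 0² − 4·3·(-4) = 48
D > 0 non-square ⇒ indefinite ⇒ periodic river

river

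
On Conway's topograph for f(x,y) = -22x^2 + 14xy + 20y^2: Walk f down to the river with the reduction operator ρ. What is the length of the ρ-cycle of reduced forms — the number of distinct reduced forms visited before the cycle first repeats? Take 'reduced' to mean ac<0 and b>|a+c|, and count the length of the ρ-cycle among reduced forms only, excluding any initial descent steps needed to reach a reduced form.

D = 1956, ⌊√D⌋ = 44
river: ρ → (20,26,-16)
river: ρ → (-16,38,8)
river: ρ → (8,42,-6)
river: ρ → (-6,42,8)
river: ρ → (8,38,-16)
river: ρ → (-16,26,20)
river: ρ → (20,14,-22)
river: ρ → (-22,30,12)
river: ρ → (12,42,-4)
river: ρ → (-4,38,32)
river: ρ → (32,26,-10)
river: ρ → (-10,34,20)
river: ρ → (20,6,-24)
river: ρ → (-24,42,2)
river: ρ → (2,42,-24)
river: ρ → (-24,6,20)
river: ρ → (20,34,-10)
river: ρ → (-10,26,32)
river: ρ → (32,38,-4)
river: ρ → (-4,42,12)
river: ρ → (12,30,-22)
river: ρ → (-22,14,20)
ρ-cycle length = 22 (tail of 0 descent steps not counted)

22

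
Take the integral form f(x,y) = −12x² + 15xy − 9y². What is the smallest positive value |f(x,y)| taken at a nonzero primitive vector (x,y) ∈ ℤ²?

translate: b→9 (≡-15 mod 24), so (12,-15,9)→(12,9,6)
flip: (12,9,6)→(6,-9,12)
translate: b→3 (≡-9 mod 12), so (6,-9,12)→(6,3,9)
reduced (well bottom): (6,3,9) with a≤c, −a<b≤a
well minimum |f| = |-6| = 6 (negative-definite)

6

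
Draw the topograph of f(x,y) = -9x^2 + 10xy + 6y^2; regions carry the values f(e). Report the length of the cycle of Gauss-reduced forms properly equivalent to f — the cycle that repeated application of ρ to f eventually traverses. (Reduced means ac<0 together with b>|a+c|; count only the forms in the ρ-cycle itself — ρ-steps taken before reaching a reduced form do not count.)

D = 316, ⌊√D⌋ = 17
river: ρ → (6,14,-5)
river: ρ → (-5,16,3)
river: ρ → (3,14,-10)
river: ρ → (-10,6,7)
river: ρ → (7,8,-9)
river: ρ → (-9,10,6)
ρ-cycle length = 6 (tail of 0 descent steps not counted)

6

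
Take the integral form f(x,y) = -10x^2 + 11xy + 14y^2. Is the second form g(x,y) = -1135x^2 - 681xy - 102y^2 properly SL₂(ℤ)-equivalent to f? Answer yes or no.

D₁ = 681, D₂ = 681
river cycle of f (length 32): (14, 17, -7), (-7, 25, 2), (2, 23, -19), (-19, 15, 6), (6, 21, -10), (-10, 19, 8), (8, 13, -16), (-16, 19, 5), (5, 21, -12), (-12, 3, 14), … (22 more)
river cycle of g (length 32): (-10, 11, 14), (14, 17, -7), (-7, 25, 2), (2, 23, -19), (-19, 15, 6), (6, 21, -10), (-10, 19, 8), (8, 13, -16), (-16, 19, 5), (5, 21, -12), … (22 more)
cycles coincide ⇒ equivalent

yes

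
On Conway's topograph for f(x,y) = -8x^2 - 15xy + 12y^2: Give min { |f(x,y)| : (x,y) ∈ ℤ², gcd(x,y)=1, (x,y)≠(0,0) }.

descent: ρ → (12,15,-8)  [lands on river]
river: ρ → (-8,17,10)
river: ρ → (10,23,-2)
river: ρ → (-2,21,21)
river: ρ → (21,21,-2)
river: ρ → (-2,23,10)
river: ρ → (10,17,-8)
river: ρ → (-8,15,12)
river: ρ → (12,9,-11)
river: ρ → (-11,13,10)
river: ρ → (10,7,-14)
river: ρ → (-14,21,3)
river: ρ → (3,21,-14)
river: ρ → (-14,7,10)
river: ρ → (10,13,-11)
river: ρ → (-11,9,12)
closes: descent 1, river 16
min |a| on river = 2

2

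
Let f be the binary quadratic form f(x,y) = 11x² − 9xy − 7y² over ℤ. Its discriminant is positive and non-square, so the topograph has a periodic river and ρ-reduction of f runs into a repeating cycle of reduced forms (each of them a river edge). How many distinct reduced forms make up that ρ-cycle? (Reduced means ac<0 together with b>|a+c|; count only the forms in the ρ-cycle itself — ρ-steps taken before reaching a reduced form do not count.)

D = 389, ⌊√D⌋ = 19
descent: ρ → (-7,9,11)  [lands on river]
river: ρ → (11,13,-5)
river: ρ → (-5,17,5)
river: ρ → (5,13,-11)
river: ρ → (-11,9,7)
river: ρ → (7,19,-1)
river: ρ → (-1,19,7)
river: ρ → (7,9,-11)
river: ρ → (-11,13,5)
river: ρ → (5,17,-5)
river: ρ → (-5,13,11)
river: ρ → (11,9,-7)
river: ρ → (-7,19,1)
river: ρ → (1,19,-7)
ρ-cycle length = 14 (tail of 1 descent step not counted)

14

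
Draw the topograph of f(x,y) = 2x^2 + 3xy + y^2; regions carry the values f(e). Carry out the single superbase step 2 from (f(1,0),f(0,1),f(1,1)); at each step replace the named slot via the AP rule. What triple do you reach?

start (2,1,6) = (f(1,0),f(0,1),f(1,1))
replace slot 2: 2·(2+6) − 1 = 15 → (2,15,6)

2,15,6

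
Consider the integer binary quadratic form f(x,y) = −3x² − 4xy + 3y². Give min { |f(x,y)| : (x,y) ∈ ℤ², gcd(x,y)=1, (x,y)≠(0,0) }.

descent: ρ → (3,4,-3)  [lands on river]
river: ρ → (-3,2,4)
river: ρ → (4,6,-1)
river: ρ → (-1,6,4)
river: ρ → (4,2,-3)
river: ρ → (-3,4,3)
river: ρ → (3,2,-4)
river: ρ → (-4,6,1)
river: ρ → (1,6,-4)
river: ρ → (-4,2,3)
closes: descent 1, river 10
min |a| on river = 1

1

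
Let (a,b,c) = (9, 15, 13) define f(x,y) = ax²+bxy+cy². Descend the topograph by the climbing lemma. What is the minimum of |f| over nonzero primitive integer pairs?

translate: b→-3 (≡15 mod 18), so (9,15,13)→(9,-3,7)
flip: (9,-3,7)→(7,3,9)
reduced (well bottom): (7,3,9) with a≤c, −a<b≤a
well minimum = a = 7

7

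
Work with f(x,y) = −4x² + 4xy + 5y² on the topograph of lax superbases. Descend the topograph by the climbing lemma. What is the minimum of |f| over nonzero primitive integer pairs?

river: ρ → (5,6,-3)
river: ρ → (-3,6,5)
river: ρ → (5,4,-4)
river: ρ → (-4,4,5)
closes: descent 0, river 4
min |a| on river = 3

3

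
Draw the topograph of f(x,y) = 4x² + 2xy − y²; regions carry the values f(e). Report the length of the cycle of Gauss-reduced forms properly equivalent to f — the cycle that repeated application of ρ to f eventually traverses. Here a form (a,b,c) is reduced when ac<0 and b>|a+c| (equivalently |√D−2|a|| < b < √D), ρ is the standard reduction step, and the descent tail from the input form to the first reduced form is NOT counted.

D = 20, ⌊√D⌋ = 4
descent: ρ → (-1,4,1)  [lands on river]
river: ρ → (1,4,-1)
ρ-cycle length = 2 (tail of 1 descent step not counted)

2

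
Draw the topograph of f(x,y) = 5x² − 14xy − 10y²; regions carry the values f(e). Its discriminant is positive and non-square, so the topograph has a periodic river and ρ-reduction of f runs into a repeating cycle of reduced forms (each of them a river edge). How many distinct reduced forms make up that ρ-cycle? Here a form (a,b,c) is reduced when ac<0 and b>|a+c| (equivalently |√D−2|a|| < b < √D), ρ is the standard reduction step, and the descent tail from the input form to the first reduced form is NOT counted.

D = 396, ⌊√D⌋ = 19
descent: ρ → (-10,14,5)  [lands on river]
river: ρ → (5,16,-7)
river: ρ → (-7,12,9)
river: ρ → (9,6,-10)
ρ-cycle length = 4 (tail of 1 descent step not counted)

4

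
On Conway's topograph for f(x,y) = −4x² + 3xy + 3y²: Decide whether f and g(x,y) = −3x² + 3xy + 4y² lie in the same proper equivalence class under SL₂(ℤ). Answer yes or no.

D₁ = 57, D₂ = 57
river cycle of f (length 6): (3, 3, -4), (-4, 5, 2), (2, 7, -1), (-1, 7, 2), (2, 5, -4), (-4, 3, 3)
river cycle of g (length 6): (4, 5, -2), (-2, 7, 1), (1, 7, -2), (-2, 5, 4), (4, 3, -3), (-3, 3, 4)
cycles differ ⇒ inequivalent

no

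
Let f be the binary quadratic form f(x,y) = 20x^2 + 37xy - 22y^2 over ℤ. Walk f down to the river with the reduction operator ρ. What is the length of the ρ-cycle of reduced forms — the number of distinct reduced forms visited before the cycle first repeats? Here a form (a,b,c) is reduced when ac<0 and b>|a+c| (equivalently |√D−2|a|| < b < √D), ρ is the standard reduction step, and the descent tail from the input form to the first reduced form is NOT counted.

D = 3129, ⌊√D⌋ = 55
river: ρ → (-22,51,6)
river: ρ → (6,45,-46)
river: ρ → (-46,47,5)
river: ρ → (5,53,-16)
river: ρ → (-16,43,20)
river: ρ → (20,37,-22)
ρ-cycle length = 6 (tail of 0 descent steps not counted)

6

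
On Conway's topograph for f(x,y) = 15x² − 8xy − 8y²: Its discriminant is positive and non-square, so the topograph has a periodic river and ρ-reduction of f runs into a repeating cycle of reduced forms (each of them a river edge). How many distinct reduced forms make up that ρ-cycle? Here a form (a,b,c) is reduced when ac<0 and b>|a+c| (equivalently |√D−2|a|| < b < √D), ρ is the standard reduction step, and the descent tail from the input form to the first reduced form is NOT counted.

D = 544, ⌊√D⌋ = 23
descent: ρ → (-8,8,15)  [lands on river]
river: ρ → (15,22,-1)
river: ρ → (-1,22,15)
river: ρ → (15,8,-8)
ρ-cycle length = 4 (tail of 1 descent step not counted)

4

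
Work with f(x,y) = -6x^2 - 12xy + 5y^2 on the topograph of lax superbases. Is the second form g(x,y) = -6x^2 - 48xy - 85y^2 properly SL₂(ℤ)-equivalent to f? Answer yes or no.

D₁ = 264, D₂ = 264
river cycle of f (length 6): (5, 12, -6), (-6, 12, 5), (5, 8, -10), (-10, 12, 3), (3, 12, -10), (-10, 8, 5)
river cycle of g (length 6): (-6, 12, 5), (5, 8, -10), (-10, 12, 3), (3, 12, -10), (-10, 8, 5), (5, 12, -6)
cycles coincide ⇒ equivalent

yes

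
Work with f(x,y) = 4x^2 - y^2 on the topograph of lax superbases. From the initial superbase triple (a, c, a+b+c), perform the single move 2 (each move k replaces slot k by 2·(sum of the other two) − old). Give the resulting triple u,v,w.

start (4,-1,3) = (f(1,0),f(0,1),f(1,1))
replace slot 2: 2·(4+3) − (-1) = 15 → (4,15,3)

4,15,3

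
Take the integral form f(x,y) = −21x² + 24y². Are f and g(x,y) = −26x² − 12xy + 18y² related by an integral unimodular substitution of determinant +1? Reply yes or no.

D₁ = 2016, D₂ = 2016
river cycle of f (length 2): (-21, 42, 3), (3, 42, -21)
river cycle of g (length 10): (18, 12, -26), (-26, 40, 4), (4, 40, -26), (-26, 12, 18), (18, 24, -20), (-20, 16, 22), (22, 28, -14), (-14, 28, 22), (22, 16, -20), (-20, 24, 18)
cycles differ ⇒ inequivalent

no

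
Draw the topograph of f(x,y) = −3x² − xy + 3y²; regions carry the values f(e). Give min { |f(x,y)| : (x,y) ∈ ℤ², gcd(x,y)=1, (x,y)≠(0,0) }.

descent: ρ → (3,1,-3)  [lands on river]
river: ρ → (-3,5,1)
river: ρ → (1,5,-3)
river: ρ → (-3,1,3)
river: ρ → (3,5,-1)
river: ρ → (-1,5,3)
closes: descent 1, river 6
min |a| on river = 1

1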